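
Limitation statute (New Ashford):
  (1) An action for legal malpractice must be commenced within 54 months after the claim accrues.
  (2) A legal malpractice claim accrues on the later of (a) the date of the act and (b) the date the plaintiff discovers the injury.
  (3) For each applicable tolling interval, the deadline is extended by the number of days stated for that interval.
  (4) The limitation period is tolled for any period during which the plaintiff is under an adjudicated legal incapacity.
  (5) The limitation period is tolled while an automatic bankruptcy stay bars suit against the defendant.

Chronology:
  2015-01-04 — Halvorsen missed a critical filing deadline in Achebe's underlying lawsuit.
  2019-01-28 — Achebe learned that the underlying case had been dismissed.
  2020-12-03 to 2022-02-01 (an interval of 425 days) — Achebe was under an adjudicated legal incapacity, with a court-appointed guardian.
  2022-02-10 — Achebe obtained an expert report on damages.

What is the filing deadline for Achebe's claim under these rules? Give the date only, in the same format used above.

2024-09-25

Because discovery on 2019-01-28 post-dates the 2015-01-04 act, accrual under the later-of rule falls on 2019-01-28.
Adding the 54 months base period to 2019-01-28 gives a deadline of 2023-07-28, before any tolling.
The plaintiff's legal incapacity from 2020-12-03 to 2022-02-01 tolled the period for 425 days, extending the deadline to 2024-09-25.
Nothing else in the chronology tolls or restarts the period.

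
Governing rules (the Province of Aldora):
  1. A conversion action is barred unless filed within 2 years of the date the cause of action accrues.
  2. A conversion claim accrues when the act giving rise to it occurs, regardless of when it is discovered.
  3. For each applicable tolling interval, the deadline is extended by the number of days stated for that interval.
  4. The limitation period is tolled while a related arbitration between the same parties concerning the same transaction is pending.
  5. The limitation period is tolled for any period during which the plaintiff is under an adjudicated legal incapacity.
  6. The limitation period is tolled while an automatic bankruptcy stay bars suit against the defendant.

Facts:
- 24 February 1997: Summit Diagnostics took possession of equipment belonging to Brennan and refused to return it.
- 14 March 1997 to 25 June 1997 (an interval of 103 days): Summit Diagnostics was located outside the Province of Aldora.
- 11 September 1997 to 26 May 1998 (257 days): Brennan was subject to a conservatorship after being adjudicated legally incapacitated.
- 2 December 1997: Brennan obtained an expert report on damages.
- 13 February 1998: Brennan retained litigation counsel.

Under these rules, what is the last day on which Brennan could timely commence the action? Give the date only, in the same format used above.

The claim accrued on 24 February 1997, when the wrongful act occurred.
2 years from 24 February 1997 is 24 February 1999.
The plaintiff's legal incapacity from 11 September 1997 to 26 May 1998 tolled the period for 257 days, extending the deadline to 8 November 1999.
Although the defendant's absence ran from 14 March 1997 to 25 June 1997, the stated rules do not make that a tolling event, so it is disregarded.
Nothing else in the chronology tolls or restarts the period.

8 November 1999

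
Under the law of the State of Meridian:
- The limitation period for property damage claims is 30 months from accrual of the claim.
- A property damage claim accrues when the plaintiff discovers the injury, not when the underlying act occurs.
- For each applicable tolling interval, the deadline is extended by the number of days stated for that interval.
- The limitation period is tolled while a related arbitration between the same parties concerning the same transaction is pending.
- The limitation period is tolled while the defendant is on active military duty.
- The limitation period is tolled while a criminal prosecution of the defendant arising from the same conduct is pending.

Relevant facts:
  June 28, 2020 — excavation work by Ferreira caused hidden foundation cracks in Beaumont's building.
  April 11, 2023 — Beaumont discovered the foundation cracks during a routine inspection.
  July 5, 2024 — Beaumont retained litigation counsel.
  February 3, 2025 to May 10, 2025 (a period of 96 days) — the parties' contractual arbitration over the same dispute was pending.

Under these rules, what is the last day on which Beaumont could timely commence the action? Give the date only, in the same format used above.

Accrual is tied to discovery, so the period began on April 11, 2023 rather than on June 28, 2020 when the act occurred.
30 months from April 11, 2023 is October 11, 2025.
The period was tolled for 96 days by the pending related arbitration (February 3, 2025 to May 10, 2025), pushing the deadline to January 15, 2026.
None of the other events listed affects the running of the period under the stated rules.

January 15, 2026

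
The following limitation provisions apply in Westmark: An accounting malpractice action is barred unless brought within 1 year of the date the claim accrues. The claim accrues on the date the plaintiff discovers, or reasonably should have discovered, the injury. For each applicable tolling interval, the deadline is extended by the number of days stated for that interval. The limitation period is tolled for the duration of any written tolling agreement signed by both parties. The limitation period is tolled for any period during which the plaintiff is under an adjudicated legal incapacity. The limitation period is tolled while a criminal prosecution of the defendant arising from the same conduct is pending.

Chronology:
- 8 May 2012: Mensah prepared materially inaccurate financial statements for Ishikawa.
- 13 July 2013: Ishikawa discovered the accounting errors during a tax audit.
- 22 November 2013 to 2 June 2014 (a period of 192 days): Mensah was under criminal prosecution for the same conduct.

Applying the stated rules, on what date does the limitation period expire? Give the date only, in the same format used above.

21 January 2015

Under the discovery rule, the claim accrued on 13 July 2013, when Ishikawa discovered the injury — not on the 8 May 2012 date of the underlying act.
1 year from 13 July 2013 is 13 July 2014.
Because the pending criminal prosecution ran from 22 November 2013 to 2 June 2014, the deadline is extended by 192 days to 21 January 2015.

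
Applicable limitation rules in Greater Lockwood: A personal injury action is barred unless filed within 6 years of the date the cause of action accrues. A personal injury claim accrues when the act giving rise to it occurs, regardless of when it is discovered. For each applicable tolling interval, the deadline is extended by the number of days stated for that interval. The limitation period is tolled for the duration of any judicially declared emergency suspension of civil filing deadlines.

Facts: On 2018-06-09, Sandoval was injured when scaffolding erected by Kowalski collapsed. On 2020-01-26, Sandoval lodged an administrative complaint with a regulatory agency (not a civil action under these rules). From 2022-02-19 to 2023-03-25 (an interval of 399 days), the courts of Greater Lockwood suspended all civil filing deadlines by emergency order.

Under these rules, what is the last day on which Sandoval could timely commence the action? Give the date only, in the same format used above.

The cause of action accrued on 2018-06-09, the date of the act.
6 years from 2018-06-09 is 2024-06-09.
The emergency suspension of filing deadlines from 2022-02-19 to 2023-03-25 tolled the period for 399 days, extending the deadline to 2025-07-13.
Nothing else in the chronology tolls or restarts the period.

2025-07-13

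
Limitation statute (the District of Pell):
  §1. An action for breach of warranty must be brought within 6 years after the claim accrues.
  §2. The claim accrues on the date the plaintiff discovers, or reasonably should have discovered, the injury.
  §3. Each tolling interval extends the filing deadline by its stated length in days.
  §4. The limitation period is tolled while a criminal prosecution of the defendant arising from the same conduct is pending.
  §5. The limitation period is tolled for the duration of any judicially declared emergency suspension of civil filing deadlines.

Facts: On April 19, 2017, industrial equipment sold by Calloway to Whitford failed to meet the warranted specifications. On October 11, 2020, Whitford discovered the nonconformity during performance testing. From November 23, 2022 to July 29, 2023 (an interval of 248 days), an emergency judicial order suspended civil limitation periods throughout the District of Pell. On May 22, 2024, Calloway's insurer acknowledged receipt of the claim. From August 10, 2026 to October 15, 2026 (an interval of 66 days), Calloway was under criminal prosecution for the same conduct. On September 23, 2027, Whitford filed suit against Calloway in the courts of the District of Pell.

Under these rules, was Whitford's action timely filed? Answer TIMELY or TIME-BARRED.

TIME-BARRED

The claim did not accrue until Whitford discovered the injury on October 11, 2020; the April 19, 2017 act date does not start the clock under the stated rule.
6 years from October 11, 2020 is October 11, 2026.
Because the emergency suspension of filing deadlines ran from November 23, 2022 to July 29, 2023, the deadline is extended by 248 days to June 16, 2027.
Because the pending criminal prosecution ran from August 10, 2026 to October 15, 2026, the deadline is extended by 66 days to August 21, 2027.
The other events in the timeline have no effect on the limitation period under the stated rules.
The September 23, 2027 filing falls after the August 21, 2027 deadline; the claim is time-barred.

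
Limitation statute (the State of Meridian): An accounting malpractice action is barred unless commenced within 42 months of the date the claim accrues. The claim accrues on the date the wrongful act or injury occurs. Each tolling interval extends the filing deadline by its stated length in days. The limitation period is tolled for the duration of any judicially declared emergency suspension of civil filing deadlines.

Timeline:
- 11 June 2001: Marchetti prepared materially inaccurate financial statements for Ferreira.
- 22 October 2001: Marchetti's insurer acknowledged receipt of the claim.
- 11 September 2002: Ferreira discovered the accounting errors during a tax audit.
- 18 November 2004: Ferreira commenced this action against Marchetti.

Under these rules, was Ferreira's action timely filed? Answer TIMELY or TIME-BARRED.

Because the rule ties accrual to occurrence, the claim accrued on 11 June 2001, not on the 11 September 2002 discovery date.
Adding the 42 months base period to 11 June 2001 gives a deadline of 11 December 2004, before any tolling.
Nothing else in the chronology tolls or restarts the period.
The 18 November 2004 filing precedes the 11 December 2004 deadline; the claim is timely.

TIMELY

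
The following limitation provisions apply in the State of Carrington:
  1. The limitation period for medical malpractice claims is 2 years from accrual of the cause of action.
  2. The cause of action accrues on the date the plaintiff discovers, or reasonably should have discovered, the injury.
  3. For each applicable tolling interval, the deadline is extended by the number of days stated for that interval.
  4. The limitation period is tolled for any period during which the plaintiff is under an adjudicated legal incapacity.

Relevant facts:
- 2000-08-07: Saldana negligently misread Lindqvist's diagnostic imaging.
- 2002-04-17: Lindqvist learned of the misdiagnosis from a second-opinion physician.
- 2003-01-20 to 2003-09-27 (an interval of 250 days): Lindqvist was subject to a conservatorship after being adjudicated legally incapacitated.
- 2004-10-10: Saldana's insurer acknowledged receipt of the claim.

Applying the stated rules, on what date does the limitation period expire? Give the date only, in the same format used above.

Accrual is tied to discovery, so the period began on 2002-04-17 rather than on 2000-08-07 when the act occurred.
Adding the 2 years base period to 2002-04-17 gives a deadline of 2004-04-17, before any tolling.
The period was tolled for 250 days by the plaintiff's legal incapacity (2003-01-20 to 2003-09-27), pushing the deadline to 2004-12-23.
The other events in the timeline have no effect on the limitation period under the stated rules.

2004-12-23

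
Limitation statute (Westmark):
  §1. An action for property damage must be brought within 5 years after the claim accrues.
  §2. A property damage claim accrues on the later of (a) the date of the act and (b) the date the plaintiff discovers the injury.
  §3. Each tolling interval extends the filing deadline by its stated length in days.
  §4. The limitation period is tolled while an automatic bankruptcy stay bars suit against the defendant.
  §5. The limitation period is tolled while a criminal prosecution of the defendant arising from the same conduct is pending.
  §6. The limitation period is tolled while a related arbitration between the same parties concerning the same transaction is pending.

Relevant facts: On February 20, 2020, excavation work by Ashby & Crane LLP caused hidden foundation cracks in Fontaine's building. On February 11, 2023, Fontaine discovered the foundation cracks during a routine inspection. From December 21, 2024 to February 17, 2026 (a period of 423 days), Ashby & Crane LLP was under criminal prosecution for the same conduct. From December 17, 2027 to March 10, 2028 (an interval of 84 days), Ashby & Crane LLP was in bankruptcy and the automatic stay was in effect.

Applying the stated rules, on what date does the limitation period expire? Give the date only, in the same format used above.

Because discovery on February 11, 2023 post-dates the February 20, 2020 act, accrual under the later-of rule falls on February 11, 2023.
5 years from February 11, 2023 is February 11, 2028.
The period was tolled for 423 days by the pending criminal prosecution (December 21, 2024 to February 17, 2026), pushing the deadline to April 9, 2029.
The period was tolled for 84 days by the automatic bankruptcy stay (December 17, 2027 to March 10, 2028), pushing the deadline to July 2, 2029.

July 2, 2029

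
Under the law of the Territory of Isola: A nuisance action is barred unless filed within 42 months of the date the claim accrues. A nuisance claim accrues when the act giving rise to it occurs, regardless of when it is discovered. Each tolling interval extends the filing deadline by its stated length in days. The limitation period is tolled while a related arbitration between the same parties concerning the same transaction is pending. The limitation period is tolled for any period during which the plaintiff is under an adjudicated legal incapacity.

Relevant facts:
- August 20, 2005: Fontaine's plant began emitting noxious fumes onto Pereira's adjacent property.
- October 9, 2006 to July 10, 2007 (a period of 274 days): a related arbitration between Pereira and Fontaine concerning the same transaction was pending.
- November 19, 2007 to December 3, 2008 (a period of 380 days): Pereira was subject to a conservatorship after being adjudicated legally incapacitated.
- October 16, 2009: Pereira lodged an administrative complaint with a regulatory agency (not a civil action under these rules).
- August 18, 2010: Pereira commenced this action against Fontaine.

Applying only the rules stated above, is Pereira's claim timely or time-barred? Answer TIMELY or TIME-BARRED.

TIMELY

The limitation period began to run on August 20, 2005.
The untolled deadline — 42 months after August 20, 2005 — is February 20, 2009.
The period was tolled for 274 days by the pending related arbitration (October 9, 2006 to July 10, 2007), pushing the deadline to November 21, 2009.
The period was tolled for 380 days by the plaintiff's legal incapacity (November 19, 2007 to December 3, 2008), pushing the deadline to December 6, 2010.
None of the other events listed affects the running of the period under the stated rules.
The August 18, 2010 filing precedes the December 6, 2010 deadline; the claim is timely.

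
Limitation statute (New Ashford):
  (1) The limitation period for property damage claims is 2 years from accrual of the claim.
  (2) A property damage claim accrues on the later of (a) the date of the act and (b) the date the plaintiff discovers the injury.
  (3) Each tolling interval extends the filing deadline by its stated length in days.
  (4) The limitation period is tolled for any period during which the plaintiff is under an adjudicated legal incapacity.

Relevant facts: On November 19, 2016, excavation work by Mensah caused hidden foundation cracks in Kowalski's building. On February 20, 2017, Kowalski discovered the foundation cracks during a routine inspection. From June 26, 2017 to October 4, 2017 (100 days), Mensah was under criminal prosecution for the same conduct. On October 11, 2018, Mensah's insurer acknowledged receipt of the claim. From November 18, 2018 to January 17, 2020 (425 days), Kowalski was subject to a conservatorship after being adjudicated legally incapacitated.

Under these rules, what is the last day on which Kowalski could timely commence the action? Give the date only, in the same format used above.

April 20, 2020

Taking the later of the act (November 19, 2016) and discovery (February 20, 2017), the claim accrued on February 20, 2017.
2 years from February 20, 2017 is February 20, 2019.
Because the plaintiff's legal incapacity ran from November 18, 2018 to January 17, 2020, the deadline is extended by 425 days to April 20, 2020.
No stated provision tolls the period for a criminal prosecution, so the interval from June 26, 2017 to October 4, 2017 has no effect on the deadline.
The other events in the timeline have no effect on the limitation period under the stated rules.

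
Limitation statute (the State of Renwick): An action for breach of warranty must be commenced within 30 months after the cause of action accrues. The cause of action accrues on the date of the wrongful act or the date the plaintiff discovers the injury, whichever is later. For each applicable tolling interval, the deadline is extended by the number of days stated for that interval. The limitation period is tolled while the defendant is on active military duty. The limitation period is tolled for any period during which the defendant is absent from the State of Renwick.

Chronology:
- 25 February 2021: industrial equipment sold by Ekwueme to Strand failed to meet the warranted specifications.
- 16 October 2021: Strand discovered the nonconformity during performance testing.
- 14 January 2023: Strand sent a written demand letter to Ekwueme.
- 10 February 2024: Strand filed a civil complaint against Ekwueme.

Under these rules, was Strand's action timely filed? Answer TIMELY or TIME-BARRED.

TIMELY

Taking the later of the act (25 February 2021) and discovery (16 October 2021), the claim accrued on 16 October 2021.
Adding the 30 months base period to 16 October 2021 gives a deadline of 16 April 2024, before any tolling.
The other events in the timeline have no effect on the limitation period under the stated rules.
Filing on 10 February 2024 beat the 16 April 2024 deadline — the action is timely.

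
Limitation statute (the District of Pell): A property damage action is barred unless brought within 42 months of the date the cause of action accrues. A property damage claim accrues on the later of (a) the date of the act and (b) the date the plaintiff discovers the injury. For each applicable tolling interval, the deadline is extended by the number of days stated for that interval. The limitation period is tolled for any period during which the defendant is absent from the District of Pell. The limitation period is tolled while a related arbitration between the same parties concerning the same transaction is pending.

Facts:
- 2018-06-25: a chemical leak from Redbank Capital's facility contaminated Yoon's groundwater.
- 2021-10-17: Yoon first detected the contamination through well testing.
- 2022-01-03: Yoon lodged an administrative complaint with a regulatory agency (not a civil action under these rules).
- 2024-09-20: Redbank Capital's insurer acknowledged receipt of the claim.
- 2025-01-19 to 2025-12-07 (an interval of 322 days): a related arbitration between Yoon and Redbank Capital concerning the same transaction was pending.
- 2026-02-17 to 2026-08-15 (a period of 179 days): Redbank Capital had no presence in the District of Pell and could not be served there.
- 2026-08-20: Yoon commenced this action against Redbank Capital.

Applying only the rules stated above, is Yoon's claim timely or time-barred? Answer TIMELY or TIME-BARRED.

The claim accrued on 2021-10-17 — the later of the 2018-06-25 act and the 2021-10-17 discovery.
Adding the 42 months base period to 2021-10-17 gives a deadline of 2025-04-17, before any tolling.
The pending related arbitration from 2025-01-19 to 2025-12-07 tolled the period for 322 days, extending the deadline to 2026-03-05.
The period was tolled for 179 days by the defendant's absence from the jurisdiction (2026-02-17 to 2026-08-15), pushing the deadline to 2026-08-31.
The other events in the timeline have no effect on the limitation period under the stated rules.
Yoon filed on 2026-08-20, before the 2026-08-31 deadline, so the action is timely.

TIMELY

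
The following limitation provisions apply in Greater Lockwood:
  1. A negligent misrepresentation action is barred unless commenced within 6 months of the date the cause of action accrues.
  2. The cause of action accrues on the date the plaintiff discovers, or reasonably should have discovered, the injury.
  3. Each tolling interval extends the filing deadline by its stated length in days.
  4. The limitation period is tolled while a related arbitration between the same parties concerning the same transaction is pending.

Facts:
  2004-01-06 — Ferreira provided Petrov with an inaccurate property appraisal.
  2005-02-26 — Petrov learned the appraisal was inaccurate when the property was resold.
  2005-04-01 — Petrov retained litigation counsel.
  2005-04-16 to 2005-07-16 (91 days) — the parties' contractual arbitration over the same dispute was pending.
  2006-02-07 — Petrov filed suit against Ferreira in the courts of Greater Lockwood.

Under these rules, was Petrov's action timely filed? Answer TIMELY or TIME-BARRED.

TIME-BARRED

Accrual is tied to discovery, so the period began on 2005-02-26 rather than on 2004-01-06 when the act occurred.
Adding the 6 months base period to 2005-02-26 gives a deadline of 2005-08-26, before any tolling.
Because the pending related arbitration ran from 2005-04-16 to 2005-07-16, the deadline is extended by 91 days to 2005-11-25.
Nothing else in the chronology tolls or restarts the period.
Filing on 2006-02-07 missed the 2005-11-25 deadline — the action is time-barred.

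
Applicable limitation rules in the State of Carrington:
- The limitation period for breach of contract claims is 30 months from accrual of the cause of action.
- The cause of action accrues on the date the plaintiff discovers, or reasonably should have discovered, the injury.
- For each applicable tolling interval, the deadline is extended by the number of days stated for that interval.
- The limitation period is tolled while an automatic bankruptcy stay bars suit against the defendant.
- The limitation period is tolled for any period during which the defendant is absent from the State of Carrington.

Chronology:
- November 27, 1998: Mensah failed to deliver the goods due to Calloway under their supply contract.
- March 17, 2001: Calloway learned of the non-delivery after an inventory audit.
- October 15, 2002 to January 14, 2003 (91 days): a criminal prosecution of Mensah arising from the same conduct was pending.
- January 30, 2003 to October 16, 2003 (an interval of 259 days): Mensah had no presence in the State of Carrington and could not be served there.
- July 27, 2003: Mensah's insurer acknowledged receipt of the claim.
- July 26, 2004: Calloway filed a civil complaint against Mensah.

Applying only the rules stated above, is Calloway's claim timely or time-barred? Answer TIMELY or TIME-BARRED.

TIME-BARRED

Accrual is tied to discovery, so the period began on March 17, 2001 rather than on November 27, 1998 when the act occurred.
30 months from March 17, 2001 is September 17, 2003.
The defendant's absence from the jurisdiction from January 30, 2003 to October 16, 2003 tolled the period for 259 days, extending the deadline to June 2, 2004.
The pending criminal prosecution from October 15, 2002 to January 14, 2003 does not toll the period, because no stated rule makes a criminal prosecution a tolling event.
Nothing else in the chronology tolls or restarts the period.
Filing on July 26, 2004 missed the June 2, 2004 deadline — the action is time-barred.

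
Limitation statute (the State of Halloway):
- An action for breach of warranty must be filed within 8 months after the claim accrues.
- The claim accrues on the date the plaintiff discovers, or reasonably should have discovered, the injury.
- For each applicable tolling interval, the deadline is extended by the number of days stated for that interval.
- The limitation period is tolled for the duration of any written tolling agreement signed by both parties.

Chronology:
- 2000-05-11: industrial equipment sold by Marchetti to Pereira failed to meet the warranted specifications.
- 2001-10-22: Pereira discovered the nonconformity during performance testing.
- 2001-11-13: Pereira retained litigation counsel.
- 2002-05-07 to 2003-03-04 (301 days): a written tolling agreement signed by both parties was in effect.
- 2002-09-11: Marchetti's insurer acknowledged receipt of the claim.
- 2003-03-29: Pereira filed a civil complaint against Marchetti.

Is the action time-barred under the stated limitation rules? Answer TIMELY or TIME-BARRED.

TIMELY

The claim did not accrue until Pereira discovered the injury on 2001-10-22; the 2000-05-11 act date does not start the clock under the stated rule.
The untolled deadline — 8 months after 2001-10-22 — is 2002-06-22.
The period was tolled for 301 days by the written tolling agreement (2002-05-07 to 2003-03-04), pushing the deadline to 2003-04-19.
The other events in the timeline have no effect on the limitation period under the stated rules.
Pereira filed on 2003-03-29, before the 2003-04-19 deadline, so the action is timely.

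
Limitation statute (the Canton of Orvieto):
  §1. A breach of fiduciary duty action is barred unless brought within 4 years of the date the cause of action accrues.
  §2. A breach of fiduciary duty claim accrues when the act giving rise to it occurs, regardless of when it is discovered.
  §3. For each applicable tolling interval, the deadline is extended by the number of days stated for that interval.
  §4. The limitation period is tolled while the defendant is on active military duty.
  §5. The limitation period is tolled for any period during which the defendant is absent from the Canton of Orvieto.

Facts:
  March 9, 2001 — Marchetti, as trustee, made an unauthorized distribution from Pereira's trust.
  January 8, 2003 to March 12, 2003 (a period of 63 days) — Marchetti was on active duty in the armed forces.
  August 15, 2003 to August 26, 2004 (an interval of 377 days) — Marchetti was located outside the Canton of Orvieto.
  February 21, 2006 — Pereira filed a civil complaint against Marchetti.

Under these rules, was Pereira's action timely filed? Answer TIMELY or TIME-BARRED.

The limitation period began to run on March 9, 2001.
4 years from March 9, 2001 is March 9, 2005.
The defendant's active military service from January 8, 2003 to March 12, 2003 tolled the period for 63 days, extending the deadline to May 11, 2005.
The defendant's absence from the jurisdiction from August 15, 2003 to August 26, 2004 tolled the period for 377 days, extending the deadline to May 23, 2006.
Filing on February 21, 2006 beat the May 23, 2006 deadline — the action is timely.

TIMELY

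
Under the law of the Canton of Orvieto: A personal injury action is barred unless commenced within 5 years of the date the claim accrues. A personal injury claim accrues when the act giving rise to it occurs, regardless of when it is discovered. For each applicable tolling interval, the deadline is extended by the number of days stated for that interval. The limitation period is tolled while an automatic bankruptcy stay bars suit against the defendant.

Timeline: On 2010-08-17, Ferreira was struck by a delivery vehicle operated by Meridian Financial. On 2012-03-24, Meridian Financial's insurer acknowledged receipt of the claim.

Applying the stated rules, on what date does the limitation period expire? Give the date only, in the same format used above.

2015-08-17

The claim accrued on 2010-08-17, the date of the act.
Adding the 5 years base period to 2010-08-17 gives a deadline of 2015-08-17, before any tolling.
None of the other events listed affects the running of the period under the stated rules.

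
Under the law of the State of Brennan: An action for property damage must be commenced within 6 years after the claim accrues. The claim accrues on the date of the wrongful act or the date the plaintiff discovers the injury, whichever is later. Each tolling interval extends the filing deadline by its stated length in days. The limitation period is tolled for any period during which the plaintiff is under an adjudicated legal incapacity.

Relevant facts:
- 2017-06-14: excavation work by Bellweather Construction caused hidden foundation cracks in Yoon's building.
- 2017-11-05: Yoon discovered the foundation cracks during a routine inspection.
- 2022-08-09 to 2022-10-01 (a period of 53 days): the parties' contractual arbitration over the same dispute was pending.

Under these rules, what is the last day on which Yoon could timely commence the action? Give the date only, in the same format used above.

The claim accrued on 2017-11-05 — the later of the 2017-06-14 act and the 2017-11-05 discovery.
The untolled deadline — 6 years after 2017-11-05 — is 2023-11-05.
Although a pending arbitration ran from 2022-08-09 to 2022-10-01, the stated rules do not make that a tolling event, so it is disregarded.

2023-11-05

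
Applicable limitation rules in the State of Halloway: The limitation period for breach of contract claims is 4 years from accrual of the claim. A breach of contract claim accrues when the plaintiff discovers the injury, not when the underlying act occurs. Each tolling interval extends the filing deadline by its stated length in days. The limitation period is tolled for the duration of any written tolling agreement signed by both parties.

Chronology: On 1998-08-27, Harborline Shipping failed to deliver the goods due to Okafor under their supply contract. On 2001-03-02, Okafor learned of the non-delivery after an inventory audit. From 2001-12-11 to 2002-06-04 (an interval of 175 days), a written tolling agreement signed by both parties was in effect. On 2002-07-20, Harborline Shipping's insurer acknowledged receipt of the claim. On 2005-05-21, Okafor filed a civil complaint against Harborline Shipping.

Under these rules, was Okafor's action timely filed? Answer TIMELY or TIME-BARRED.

TIMELY

The claim did not accrue until Okafor discovered the injury on 2001-03-02; the 1998-08-27 act date does not start the clock under the stated rule.
4 years from 2001-03-02 is 2005-03-02.
The written tolling agreement from 2001-12-11 to 2002-06-04 tolled the period for 175 days, extending the deadline to 2005-08-24.
None of the other events listed affects the running of the period under the stated rules.
Okafor filed on 2005-05-21, before the 2005-08-24 deadline, so the action is timely.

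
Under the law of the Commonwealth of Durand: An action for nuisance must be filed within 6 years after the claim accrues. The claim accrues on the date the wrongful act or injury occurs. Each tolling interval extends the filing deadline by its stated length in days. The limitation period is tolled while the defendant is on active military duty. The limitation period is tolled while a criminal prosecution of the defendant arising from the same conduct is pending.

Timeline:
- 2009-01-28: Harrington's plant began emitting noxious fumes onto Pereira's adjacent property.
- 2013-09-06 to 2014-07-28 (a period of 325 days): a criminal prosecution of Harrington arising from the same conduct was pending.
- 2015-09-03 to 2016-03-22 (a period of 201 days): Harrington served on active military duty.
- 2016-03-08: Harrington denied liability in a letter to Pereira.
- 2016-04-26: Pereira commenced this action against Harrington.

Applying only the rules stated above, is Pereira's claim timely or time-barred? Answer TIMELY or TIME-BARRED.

The limitation period began to run on 2009-01-28.
The untolled deadline — 6 years after 2009-01-28 — is 2015-01-28.
The pending criminal prosecution from 2013-09-06 to 2014-07-28 tolled the period for 325 days, extending the deadline to 2015-12-19.
The defendant's active military service from 2015-09-03 to 2016-03-22 tolled the period for 201 days, extending the deadline to 2016-07-07.
Nothing else in the chronology tolls or restarts the period.
Pereira filed on 2016-04-26, before the 2016-07-07 deadline, so the action is timely.

TIMELY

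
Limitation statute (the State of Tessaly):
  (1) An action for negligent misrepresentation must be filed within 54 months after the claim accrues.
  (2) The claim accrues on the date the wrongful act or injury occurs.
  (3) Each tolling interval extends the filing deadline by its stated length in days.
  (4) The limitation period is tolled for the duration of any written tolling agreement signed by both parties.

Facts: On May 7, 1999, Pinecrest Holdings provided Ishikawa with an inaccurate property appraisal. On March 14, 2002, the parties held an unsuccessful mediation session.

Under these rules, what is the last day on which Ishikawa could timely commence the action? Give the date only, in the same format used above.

The claim accrued on May 7, 1999, the date of the act.
The untolled deadline — 54 months after May 7, 1999 — is November 7, 2003.
The other events in the timeline have no effect on the limitation period under the stated rules.

November 7, 2003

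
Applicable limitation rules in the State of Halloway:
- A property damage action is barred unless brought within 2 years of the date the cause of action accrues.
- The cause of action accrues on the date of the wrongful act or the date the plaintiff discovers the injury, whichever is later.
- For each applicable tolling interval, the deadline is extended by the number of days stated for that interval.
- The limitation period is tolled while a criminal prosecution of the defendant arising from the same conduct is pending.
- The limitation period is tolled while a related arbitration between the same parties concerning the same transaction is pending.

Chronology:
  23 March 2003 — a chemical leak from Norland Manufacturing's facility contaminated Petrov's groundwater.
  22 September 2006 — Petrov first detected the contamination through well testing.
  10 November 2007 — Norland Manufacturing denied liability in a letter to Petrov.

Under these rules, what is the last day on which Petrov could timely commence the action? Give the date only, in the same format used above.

22 September 2008

The claim accrued on 22 September 2006 — the later of the 23 March 2003 act and the 22 September 2006 discovery.
2 years from 22 September 2006 is 22 September 2008.
The other events in the timeline have no effect on the limitation period under the stated rules.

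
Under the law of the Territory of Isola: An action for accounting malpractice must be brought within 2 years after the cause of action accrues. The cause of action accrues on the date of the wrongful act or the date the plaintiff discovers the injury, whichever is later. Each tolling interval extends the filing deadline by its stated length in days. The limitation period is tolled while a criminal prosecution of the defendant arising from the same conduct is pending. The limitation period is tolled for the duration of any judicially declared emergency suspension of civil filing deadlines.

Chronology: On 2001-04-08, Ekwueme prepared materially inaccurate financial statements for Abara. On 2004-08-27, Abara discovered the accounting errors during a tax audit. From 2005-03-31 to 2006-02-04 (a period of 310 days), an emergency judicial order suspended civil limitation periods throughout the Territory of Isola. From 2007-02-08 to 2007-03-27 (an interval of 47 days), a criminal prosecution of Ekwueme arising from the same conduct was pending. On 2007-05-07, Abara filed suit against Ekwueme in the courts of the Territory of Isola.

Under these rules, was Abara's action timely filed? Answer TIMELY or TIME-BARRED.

Taking the later of the act (2001-04-08) and discovery (2004-08-27), the claim accrued on 2004-08-27.
2 years from 2004-08-27 is 2006-08-27.
The emergency suspension of filing deadlines from 2005-03-31 to 2006-02-04 tolled the period for 310 days, extending the deadline to 2007-07-03.
The period was tolled for 47 days by the pending criminal prosecution (2007-02-08 to 2007-03-27), pushing the deadline to 2007-08-19.
The 2007-05-07 filing precedes the 2007-08-19 deadline; the claim is timely.

TIMELY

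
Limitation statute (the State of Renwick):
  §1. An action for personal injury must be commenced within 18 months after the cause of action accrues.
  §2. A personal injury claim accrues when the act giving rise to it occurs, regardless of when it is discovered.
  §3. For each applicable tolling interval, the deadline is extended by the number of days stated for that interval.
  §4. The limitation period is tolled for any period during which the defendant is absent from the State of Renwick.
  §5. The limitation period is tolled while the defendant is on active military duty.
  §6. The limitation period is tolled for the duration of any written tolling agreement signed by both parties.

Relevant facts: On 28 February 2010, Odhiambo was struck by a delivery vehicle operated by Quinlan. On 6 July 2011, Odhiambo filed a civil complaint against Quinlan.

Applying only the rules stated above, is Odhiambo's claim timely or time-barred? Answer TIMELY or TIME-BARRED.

The limitation period began to run on 28 February 2010.
Adding the 18 months base period to 28 February 2010 gives a deadline of 28 August 2011, before any tolling.
Odhiambo filed on 6 July 2011, before the 28 August 2011 deadline, so the action is timely.

TIMELY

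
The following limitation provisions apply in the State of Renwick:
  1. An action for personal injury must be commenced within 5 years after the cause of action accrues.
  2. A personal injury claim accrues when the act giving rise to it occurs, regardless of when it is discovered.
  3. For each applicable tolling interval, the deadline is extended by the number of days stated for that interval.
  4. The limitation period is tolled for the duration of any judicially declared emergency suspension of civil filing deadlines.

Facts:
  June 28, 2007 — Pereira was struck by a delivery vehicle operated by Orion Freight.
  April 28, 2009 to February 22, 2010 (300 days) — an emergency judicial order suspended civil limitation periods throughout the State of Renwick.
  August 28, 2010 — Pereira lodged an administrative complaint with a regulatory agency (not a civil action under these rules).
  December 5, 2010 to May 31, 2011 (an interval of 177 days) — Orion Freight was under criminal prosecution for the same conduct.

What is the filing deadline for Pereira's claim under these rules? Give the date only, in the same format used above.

April 24, 2013

The cause of action accrued on June 28, 2007, the date of the act.
The untolled deadline — 5 years after June 28, 2007 — is June 28, 2012.
The emergency suspension of filing deadlines from April 28, 2009 to February 22, 2010 tolled the period for 300 days, extending the deadline to April 24, 2013.
The pending criminal prosecution from December 5, 2010 to May 31, 2011 does not toll the period, because no stated rule makes a criminal prosecution a tolling event.
The other events in the timeline have no effect on the limitation period under the stated rules.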